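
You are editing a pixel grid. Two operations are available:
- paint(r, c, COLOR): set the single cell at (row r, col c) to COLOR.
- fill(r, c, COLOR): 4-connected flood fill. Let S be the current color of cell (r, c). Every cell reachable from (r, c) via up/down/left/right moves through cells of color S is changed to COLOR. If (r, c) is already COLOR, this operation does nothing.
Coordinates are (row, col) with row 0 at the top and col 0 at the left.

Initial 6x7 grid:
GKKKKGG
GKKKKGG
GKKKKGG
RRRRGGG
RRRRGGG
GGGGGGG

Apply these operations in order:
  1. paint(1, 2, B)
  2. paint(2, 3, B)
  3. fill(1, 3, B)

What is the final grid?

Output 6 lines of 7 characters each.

After op 1 paint(1,2,B):
GKKKKGG
GKBKKGG
GKKKKGG
RRRRGGG
RRRRGGG
GGGGGGG
After op 2 paint(2,3,B):
GKKKKGG
GKBKKGG
GKKBKGG
RRRRGGG
RRRRGGG
GGGGGGG
After op 3 fill(1,3,B) [10 cells changed]:
GBBBBGG
GBBBBGG
GBBBBGG
RRRRGGG
RRRRGGG
GGGGGGG

Answer: GBBBBGG
GBBBBGG
GBBBBGG
RRRRGGG
RRRRGGG
GGGGGGG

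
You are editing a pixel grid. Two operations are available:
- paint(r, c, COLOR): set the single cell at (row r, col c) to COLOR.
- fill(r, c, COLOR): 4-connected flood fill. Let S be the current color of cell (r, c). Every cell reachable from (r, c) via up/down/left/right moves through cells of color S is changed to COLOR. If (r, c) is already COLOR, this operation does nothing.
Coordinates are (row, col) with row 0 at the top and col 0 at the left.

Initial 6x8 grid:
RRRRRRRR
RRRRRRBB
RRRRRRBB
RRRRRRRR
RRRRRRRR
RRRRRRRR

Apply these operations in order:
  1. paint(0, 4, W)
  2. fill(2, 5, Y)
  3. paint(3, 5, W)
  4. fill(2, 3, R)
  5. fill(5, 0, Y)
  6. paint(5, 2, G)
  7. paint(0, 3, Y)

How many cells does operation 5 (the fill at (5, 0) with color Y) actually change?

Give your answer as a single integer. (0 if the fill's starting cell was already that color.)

After op 1 paint(0,4,W):
RRRRWRRR
RRRRRRBB
RRRRRRBB
RRRRRRRR
RRRRRRRR
RRRRRRRR
After op 2 fill(2,5,Y) [43 cells changed]:
YYYYWYYY
YYYYYYBB
YYYYYYBB
YYYYYYYY
YYYYYYYY
YYYYYYYY
After op 3 paint(3,5,W):
YYYYWYYY
YYYYYYBB
YYYYYYBB
YYYYYWYY
YYYYYYYY
YYYYYYYY
After op 4 fill(2,3,R) [42 cells changed]:
RRRRWRRR
RRRRRRBB
RRRRRRBB
RRRRRWRR
RRRRRRRR
RRRRRRRR
After op 5 fill(5,0,Y) [42 cells changed]:
YYYYWYYY
YYYYYYBB
YYYYYYBB
YYYYYWYY
YYYYYYYY
YYYYYYYY

Answer: 42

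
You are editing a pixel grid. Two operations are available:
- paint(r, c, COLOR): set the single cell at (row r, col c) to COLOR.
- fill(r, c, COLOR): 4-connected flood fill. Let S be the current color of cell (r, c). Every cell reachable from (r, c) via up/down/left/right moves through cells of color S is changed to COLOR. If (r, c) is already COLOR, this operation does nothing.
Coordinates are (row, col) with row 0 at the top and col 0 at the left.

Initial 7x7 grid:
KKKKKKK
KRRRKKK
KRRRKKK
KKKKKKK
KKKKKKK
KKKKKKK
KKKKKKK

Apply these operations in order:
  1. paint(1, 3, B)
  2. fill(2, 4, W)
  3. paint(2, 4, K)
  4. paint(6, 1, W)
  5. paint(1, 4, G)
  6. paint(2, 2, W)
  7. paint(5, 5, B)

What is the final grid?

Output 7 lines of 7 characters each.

Answer: WWWWWWW
WRRBGWW
WRWRKWW
WWWWWWW
WWWWWWW
WWWWWBW
WWWWWWW

Derivation:
After op 1 paint(1,3,B):
KKKKKKK
KRRBKKK
KRRRKKK
KKKKKKK
KKKKKKK
KKKKKKK
KKKKKKK
After op 2 fill(2,4,W) [43 cells changed]:
WWWWWWW
WRRBWWW
WRRRWWW
WWWWWWW
WWWWWWW
WWWWWWW
WWWWWWW
After op 3 paint(2,4,K):
WWWWWWW
WRRBWWW
WRRRKWW
WWWWWWW
WWWWWWW
WWWWWWW
WWWWWWW
After op 4 paint(6,1,W):
WWWWWWW
WRRBWWW
WRRRKWW
WWWWWWW
WWWWWWW
WWWWWWW
WWWWWWW
After op 5 paint(1,4,G):
WWWWWWW
WRRBGWW
WRRRKWW
WWWWWWW
WWWWWWW
WWWWWWW
WWWWWWW
After op 6 paint(2,2,W):
WWWWWWW
WRRBGWW
WRWRKWW
WWWWWWW
WWWWWWW
WWWWWWW
WWWWWWW
After op 7 paint(5,5,B):
WWWWWWW
WRRBGWW
WRWRKWW
WWWWWWW
WWWWWWW
WWWWWBW
WWWWWWW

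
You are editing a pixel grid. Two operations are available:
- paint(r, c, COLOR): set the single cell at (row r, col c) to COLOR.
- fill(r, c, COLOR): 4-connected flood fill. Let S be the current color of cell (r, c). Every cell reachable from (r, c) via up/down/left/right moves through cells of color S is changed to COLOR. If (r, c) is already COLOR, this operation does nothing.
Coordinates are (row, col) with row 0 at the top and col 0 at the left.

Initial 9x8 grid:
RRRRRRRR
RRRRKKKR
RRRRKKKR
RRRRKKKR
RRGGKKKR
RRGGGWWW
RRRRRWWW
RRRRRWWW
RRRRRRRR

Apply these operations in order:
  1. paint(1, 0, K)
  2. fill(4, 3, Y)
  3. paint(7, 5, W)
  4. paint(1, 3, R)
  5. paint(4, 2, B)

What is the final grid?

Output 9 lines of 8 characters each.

Answer: RRRRRRRR
KRRRKKKR
RRRRKKKR
RRRRKKKR
RRBYKKKR
RRYYYWWW
RRRRRWWW
RRRRRWWW
RRRRRRRR

Derivation:
After op 1 paint(1,0,K):
RRRRRRRR
KRRRKKKR
RRRRKKKR
RRRRKKKR
RRGGKKKR
RRGGGWWW
RRRRRWWW
RRRRRWWW
RRRRRRRR
After op 2 fill(4,3,Y) [5 cells changed]:
RRRRRRRR
KRRRKKKR
RRRRKKKR
RRRRKKKR
RRYYKKKR
RRYYYWWW
RRRRRWWW
RRRRRWWW
RRRRRRRR
After op 3 paint(7,5,W):
RRRRRRRR
KRRRKKKR
RRRRKKKR
RRRRKKKR
RRYYKKKR
RRYYYWWW
RRRRRWWW
RRRRRWWW
RRRRRRRR
After op 4 paint(1,3,R):
RRRRRRRR
KRRRKKKR
RRRRKKKR
RRRRKKKR
RRYYKKKR
RRYYYWWW
RRRRRWWW
RRRRRWWW
RRRRRRRR
After op 5 paint(4,2,B):
RRRRRRRR
KRRRKKKR
RRRRKKKR
RRRRKKKR
RRBYKKKR
RRYYYWWW
RRRRRWWW
RRRRRWWW
RRRRRRRR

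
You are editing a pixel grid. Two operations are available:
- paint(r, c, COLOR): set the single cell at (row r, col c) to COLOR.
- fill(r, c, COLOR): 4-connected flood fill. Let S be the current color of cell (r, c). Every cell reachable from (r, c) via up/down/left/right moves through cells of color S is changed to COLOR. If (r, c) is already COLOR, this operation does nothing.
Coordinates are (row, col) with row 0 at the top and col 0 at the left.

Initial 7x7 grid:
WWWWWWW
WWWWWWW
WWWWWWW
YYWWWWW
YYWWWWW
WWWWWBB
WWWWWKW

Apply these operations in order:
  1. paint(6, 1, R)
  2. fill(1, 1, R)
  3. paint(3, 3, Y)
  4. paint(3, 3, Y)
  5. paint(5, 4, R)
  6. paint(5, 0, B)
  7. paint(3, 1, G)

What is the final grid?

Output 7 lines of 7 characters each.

After op 1 paint(6,1,R):
WWWWWWW
WWWWWWW
WWWWWWW
YYWWWWW
YYWWWWW
WWWWWBB
WRWWWKW
After op 2 fill(1,1,R) [40 cells changed]:
RRRRRRR
RRRRRRR
RRRRRRR
YYRRRRR
YYRRRRR
RRRRRBB
RRRRRKW
After op 3 paint(3,3,Y):
RRRRRRR
RRRRRRR
RRRRRRR
YYRYRRR
YYRRRRR
RRRRRBB
RRRRRKW
After op 4 paint(3,3,Y):
RRRRRRR
RRRRRRR
RRRRRRR
YYRYRRR
YYRRRRR
RRRRRBB
RRRRRKW
After op 5 paint(5,4,R):
RRRRRRR
RRRRRRR
RRRRRRR
YYRYRRR
YYRRRRR
RRRRRBB
RRRRRKW
After op 6 paint(5,0,B):
RRRRRRR
RRRRRRR
RRRRRRR
YYRYRRR
YYRRRRR
BRRRRBB
RRRRRKW
After op 7 paint(3,1,G):
RRRRRRR
RRRRRRR
RRRRRRR
YGRYRRR
YYRRRRR
BRRRRBB
RRRRRKW

Answer: RRRRRRR
RRRRRRR
RRRRRRR
YGRYRRR
YYRRRRR
BRRRRBB
RRRRRKW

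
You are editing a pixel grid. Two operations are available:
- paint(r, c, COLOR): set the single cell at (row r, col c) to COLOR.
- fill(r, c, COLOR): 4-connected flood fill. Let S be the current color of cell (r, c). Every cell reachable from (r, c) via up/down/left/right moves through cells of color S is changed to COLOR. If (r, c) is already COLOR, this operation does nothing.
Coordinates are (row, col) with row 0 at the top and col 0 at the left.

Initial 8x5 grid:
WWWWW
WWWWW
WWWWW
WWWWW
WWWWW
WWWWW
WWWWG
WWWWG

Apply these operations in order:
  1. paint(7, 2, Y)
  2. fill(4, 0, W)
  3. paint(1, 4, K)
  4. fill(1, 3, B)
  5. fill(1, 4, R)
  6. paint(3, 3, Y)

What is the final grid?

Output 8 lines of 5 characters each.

Answer: BBBBB
BBBBR
BBBBB
BBBYB
BBBBB
BBBBB
BBBBG
BBYBG

Derivation:
After op 1 paint(7,2,Y):
WWWWW
WWWWW
WWWWW
WWWWW
WWWWW
WWWWW
WWWWG
WWYWG
After op 2 fill(4,0,W) [0 cells changed]:
WWWWW
WWWWW
WWWWW
WWWWW
WWWWW
WWWWW
WWWWG
WWYWG
After op 3 paint(1,4,K):
WWWWW
WWWWK
WWWWW
WWWWW
WWWWW
WWWWW
WWWWG
WWYWG
After op 4 fill(1,3,B) [36 cells changed]:
BBBBB
BBBBK
BBBBB
BBBBB
BBBBB
BBBBB
BBBBG
BBYBG
After op 5 fill(1,4,R) [1 cells changed]:
BBBBB
BBBBR
BBBBB
BBBBB
BBBBB
BBBBB
BBBBG
BBYBG
After op 6 paint(3,3,Y):
BBBBB
BBBBR
BBBBB
BBBYB
BBBBB
BBBBB
BBBBG
BBYBG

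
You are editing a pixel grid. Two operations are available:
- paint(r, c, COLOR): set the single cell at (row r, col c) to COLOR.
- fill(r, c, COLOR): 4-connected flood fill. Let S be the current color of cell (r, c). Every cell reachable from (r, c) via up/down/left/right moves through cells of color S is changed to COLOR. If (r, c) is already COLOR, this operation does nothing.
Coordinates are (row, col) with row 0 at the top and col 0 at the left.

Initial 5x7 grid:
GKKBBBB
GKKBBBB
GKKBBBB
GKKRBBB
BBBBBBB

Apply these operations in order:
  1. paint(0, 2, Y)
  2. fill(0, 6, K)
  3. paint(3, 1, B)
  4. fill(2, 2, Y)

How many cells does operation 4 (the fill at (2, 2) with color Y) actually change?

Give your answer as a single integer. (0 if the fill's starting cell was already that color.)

Answer: 28

Derivation:
After op 1 paint(0,2,Y):
GKYBBBB
GKKBBBB
GKKBBBB
GKKRBBB
BBBBBBB
After op 2 fill(0,6,K) [22 cells changed]:
GKYKKKK
GKKKKKK
GKKKKKK
GKKRKKK
KKKKKKK
After op 3 paint(3,1,B):
GKYKKKK
GKKKKKK
GKKKKKK
GBKRKKK
KKKKKKK
After op 4 fill(2,2,Y) [28 cells changed]:
GYYYYYY
GYYYYYY
GYYYYYY
GBYRYYY
YYYYYYY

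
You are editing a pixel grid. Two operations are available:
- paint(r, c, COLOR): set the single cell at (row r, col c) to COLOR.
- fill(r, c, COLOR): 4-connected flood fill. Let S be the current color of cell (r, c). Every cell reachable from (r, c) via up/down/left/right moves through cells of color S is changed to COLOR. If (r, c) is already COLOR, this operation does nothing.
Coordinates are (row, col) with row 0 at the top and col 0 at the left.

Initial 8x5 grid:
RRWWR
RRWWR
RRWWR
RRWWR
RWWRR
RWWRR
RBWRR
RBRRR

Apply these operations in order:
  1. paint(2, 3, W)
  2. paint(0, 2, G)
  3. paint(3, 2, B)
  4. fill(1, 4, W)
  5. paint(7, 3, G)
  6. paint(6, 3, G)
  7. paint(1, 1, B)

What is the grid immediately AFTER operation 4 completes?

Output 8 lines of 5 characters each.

Answer: RRGWW
RRWWW
RRWWW
RRBWW
RWWWW
RWWWW
RBWWW
RBWWW

Derivation:
After op 1 paint(2,3,W):
RRWWR
RRWWR
RRWWR
RRWWR
RWWRR
RWWRR
RBWRR
RBRRR
After op 2 paint(0,2,G):
RRGWR
RRWWR
RRWWR
RRWWR
RWWRR
RWWRR
RBWRR
RBRRR
After op 3 paint(3,2,B):
RRGWR
RRWWR
RRWWR
RRBWR
RWWRR
RWWRR
RBWRR
RBRRR
After op 4 fill(1,4,W) [13 cells changed]:
RRGWW
RRWWW
RRWWW
RRBWW
RWWWW
RWWWW
RBWWW
RBWWW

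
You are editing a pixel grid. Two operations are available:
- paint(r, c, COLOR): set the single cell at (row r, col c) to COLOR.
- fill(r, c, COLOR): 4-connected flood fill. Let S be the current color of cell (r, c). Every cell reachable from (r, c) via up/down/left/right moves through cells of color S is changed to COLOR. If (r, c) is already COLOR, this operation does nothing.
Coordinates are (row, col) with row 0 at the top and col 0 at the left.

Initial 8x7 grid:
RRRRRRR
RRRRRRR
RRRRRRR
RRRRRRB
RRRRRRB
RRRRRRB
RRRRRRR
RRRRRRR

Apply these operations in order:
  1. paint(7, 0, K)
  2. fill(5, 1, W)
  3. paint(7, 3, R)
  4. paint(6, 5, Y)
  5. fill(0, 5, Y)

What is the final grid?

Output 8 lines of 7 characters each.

After op 1 paint(7,0,K):
RRRRRRR
RRRRRRR
RRRRRRR
RRRRRRB
RRRRRRB
RRRRRRB
RRRRRRR
KRRRRRR
After op 2 fill(5,1,W) [52 cells changed]:
WWWWWWW
WWWWWWW
WWWWWWW
WWWWWWB
WWWWWWB
WWWWWWB
WWWWWWW
KWWWWWW
After op 3 paint(7,3,R):
WWWWWWW
WWWWWWW
WWWWWWW
WWWWWWB
WWWWWWB
WWWWWWB
WWWWWWW
KWWRWWW
After op 4 paint(6,5,Y):
WWWWWWW
WWWWWWW
WWWWWWW
WWWWWWB
WWWWWWB
WWWWWWB
WWWWWYW
KWWRWWW
After op 5 fill(0,5,Y) [50 cells changed]:
YYYYYYY
YYYYYYY
YYYYYYY
YYYYYYB
YYYYYYB
YYYYYYB
YYYYYYY
KYYRYYY

Answer: YYYYYYY
YYYYYYY
YYYYYYY
YYYYYYB
YYYYYYB
YYYYYYB
YYYYYYY
KYYRYYY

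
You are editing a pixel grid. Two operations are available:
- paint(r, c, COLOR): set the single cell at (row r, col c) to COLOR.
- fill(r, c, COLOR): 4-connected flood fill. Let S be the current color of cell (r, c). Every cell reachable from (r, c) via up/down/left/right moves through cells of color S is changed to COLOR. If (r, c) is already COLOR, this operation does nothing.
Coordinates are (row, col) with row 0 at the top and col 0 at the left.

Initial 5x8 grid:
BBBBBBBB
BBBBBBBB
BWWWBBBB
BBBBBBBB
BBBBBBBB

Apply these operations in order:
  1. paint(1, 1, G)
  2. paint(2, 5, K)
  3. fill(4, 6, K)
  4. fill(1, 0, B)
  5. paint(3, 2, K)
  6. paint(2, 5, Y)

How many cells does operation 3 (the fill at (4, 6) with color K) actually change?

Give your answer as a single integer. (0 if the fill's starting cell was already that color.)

After op 1 paint(1,1,G):
BBBBBBBB
BGBBBBBB
BWWWBBBB
BBBBBBBB
BBBBBBBB
After op 2 paint(2,5,K):
BBBBBBBB
BGBBBBBB
BWWWBKBB
BBBBBBBB
BBBBBBBB
After op 3 fill(4,6,K) [35 cells changed]:
KKKKKKKK
KGKKKKKK
KWWWKKKK
KKKKKKKK
KKKKKKKK

Answer: 35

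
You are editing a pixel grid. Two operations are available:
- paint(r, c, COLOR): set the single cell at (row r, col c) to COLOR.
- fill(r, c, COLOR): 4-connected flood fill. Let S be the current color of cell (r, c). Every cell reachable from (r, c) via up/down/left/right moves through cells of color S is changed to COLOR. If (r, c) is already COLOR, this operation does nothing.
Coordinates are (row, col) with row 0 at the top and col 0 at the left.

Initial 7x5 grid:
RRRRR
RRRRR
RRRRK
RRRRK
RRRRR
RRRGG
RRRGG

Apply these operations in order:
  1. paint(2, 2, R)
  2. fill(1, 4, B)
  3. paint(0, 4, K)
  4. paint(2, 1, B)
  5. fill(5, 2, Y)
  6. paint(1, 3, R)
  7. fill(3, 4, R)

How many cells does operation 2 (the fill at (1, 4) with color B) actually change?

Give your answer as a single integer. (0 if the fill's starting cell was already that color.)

After op 1 paint(2,2,R):
RRRRR
RRRRR
RRRRK
RRRRK
RRRRR
RRRGG
RRRGG
After op 2 fill(1,4,B) [29 cells changed]:
BBBBB
BBBBB
BBBBK
BBBBK
BBBBB
BBBGG
BBBGG

Answer: 29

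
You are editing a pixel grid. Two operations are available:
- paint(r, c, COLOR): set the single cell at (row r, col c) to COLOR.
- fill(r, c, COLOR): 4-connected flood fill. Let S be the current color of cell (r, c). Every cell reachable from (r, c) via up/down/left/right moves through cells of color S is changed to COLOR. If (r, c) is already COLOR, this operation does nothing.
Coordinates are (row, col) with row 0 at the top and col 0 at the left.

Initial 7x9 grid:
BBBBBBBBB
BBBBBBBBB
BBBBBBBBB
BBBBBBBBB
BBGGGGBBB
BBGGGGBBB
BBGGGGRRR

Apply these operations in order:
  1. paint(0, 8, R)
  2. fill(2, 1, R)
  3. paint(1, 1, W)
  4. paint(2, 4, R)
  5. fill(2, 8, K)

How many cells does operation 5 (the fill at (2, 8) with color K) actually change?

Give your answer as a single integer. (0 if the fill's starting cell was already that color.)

Answer: 50

Derivation:
After op 1 paint(0,8,R):
BBBBBBBBR
BBBBBBBBB
BBBBBBBBB
BBBBBBBBB
BBGGGGBBB
BBGGGGBBB
BBGGGGRRR
After op 2 fill(2,1,R) [47 cells changed]:
RRRRRRRRR
RRRRRRRRR
RRRRRRRRR
RRRRRRRRR
RRGGGGRRR
RRGGGGRRR
RRGGGGRRR
After op 3 paint(1,1,W):
RRRRRRRRR
RWRRRRRRR
RRRRRRRRR
RRRRRRRRR
RRGGGGRRR
RRGGGGRRR
RRGGGGRRR
After op 4 paint(2,4,R):
RRRRRRRRR
RWRRRRRRR
RRRRRRRRR
RRRRRRRRR
RRGGGGRRR
RRGGGGRRR
RRGGGGRRR
After op 5 fill(2,8,K) [50 cells changed]:
KKKKKKKKK
KWKKKKKKK
KKKKKKKKK
KKKKKKKKK
KKGGGGKKK
KKGGGGKKK
KKGGGGKKK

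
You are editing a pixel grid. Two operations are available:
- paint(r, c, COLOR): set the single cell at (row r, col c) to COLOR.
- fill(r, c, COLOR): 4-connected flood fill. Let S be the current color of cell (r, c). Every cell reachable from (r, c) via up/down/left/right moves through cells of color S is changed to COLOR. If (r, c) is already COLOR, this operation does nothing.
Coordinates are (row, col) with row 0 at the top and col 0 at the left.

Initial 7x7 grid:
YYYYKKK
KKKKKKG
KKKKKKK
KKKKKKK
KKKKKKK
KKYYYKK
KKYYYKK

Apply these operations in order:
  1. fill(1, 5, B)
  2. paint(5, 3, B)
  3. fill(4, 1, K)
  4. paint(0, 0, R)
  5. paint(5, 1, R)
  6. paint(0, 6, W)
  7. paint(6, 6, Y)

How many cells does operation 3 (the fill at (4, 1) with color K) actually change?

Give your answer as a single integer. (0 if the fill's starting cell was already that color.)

Answer: 39

Derivation:
After op 1 fill(1,5,B) [38 cells changed]:
YYYYBBB
BBBBBBG
BBBBBBB
BBBBBBB
BBBBBBB
BBYYYBB
BBYYYBB
After op 2 paint(5,3,B):
YYYYBBB
BBBBBBG
BBBBBBB
BBBBBBB
BBBBBBB
BBYBYBB
BBYYYBB
After op 3 fill(4,1,K) [39 cells changed]:
YYYYKKK
KKKKKKG
KKKKKKK
KKKKKKK
KKKKKKK
KKYKYKK
KKYYYKK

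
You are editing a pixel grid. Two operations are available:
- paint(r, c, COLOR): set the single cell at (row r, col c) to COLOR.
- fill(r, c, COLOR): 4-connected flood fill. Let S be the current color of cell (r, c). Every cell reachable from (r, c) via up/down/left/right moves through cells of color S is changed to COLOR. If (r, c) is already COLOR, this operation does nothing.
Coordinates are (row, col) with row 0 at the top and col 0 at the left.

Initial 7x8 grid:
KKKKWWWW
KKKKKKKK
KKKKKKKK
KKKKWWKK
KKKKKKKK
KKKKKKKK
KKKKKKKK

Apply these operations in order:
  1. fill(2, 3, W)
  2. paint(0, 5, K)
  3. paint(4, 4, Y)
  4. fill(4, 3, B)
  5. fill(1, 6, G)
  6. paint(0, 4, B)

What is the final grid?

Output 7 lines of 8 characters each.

Answer: GGGGBKGG
GGGGGGGG
GGGGGGGG
GGGGGGGG
GGGGYGGG
GGGGGGGG
GGGGGGGG

Derivation:
After op 1 fill(2,3,W) [50 cells changed]:
WWWWWWWW
WWWWWWWW
WWWWWWWW
WWWWWWWW
WWWWWWWW
WWWWWWWW
WWWWWWWW
After op 2 paint(0,5,K):
WWWWWKWW
WWWWWWWW
WWWWWWWW
WWWWWWWW
WWWWWWWW
WWWWWWWW
WWWWWWWW
After op 3 paint(4,4,Y):
WWWWWKWW
WWWWWWWW
WWWWWWWW
WWWWWWWW
WWWWYWWW
WWWWWWWW
WWWWWWWW
After op 4 fill(4,3,B) [54 cells changed]:
BBBBBKBB
BBBBBBBB
BBBBBBBB
BBBBBBBB
BBBBYBBB
BBBBBBBB
BBBBBBBB
After op 5 fill(1,6,G) [54 cells changed]:
GGGGGKGG
GGGGGGGG
GGGGGGGG
GGGGGGGG
GGGGYGGG
GGGGGGGG
GGGGGGGG
After op 6 paint(0,4,B):
GGGGBKGG
GGGGGGGG
GGGGGGGG
GGGGGGGG
GGGGYGGG
GGGGGGGG
GGGGGGGG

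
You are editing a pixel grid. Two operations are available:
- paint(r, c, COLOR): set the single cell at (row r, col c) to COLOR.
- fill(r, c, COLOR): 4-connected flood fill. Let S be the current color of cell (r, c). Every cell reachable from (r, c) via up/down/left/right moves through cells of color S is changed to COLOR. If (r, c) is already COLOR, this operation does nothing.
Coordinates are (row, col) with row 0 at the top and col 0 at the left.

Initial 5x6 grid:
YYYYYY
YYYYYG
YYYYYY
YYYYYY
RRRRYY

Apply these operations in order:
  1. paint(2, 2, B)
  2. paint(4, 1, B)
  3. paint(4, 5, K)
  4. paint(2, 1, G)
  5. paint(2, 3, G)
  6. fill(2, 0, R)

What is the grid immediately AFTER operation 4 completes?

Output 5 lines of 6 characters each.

Answer: YYYYYY
YYYYYG
YGBYYY
YYYYYY
RBRRYK

Derivation:
After op 1 paint(2,2,B):
YYYYYY
YYYYYG
YYBYYY
YYYYYY
RRRRYY
After op 2 paint(4,1,B):
YYYYYY
YYYYYG
YYBYYY
YYYYYY
RBRRYY
After op 3 paint(4,5,K):
YYYYYY
YYYYYG
YYBYYY
YYYYYY
RBRRYK
After op 4 paint(2,1,G):
YYYYYY
YYYYYG
YGBYYY
YYYYYY
RBRRYK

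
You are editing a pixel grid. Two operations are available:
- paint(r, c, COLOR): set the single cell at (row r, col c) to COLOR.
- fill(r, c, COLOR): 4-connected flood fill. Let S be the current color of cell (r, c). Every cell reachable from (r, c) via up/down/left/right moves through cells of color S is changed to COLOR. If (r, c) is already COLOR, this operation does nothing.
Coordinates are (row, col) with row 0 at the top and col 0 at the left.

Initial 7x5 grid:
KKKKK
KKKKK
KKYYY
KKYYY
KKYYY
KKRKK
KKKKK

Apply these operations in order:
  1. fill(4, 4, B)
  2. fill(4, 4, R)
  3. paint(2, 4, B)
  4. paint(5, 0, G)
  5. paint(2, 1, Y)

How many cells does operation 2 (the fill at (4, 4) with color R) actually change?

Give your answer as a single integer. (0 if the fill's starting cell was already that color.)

After op 1 fill(4,4,B) [9 cells changed]:
KKKKK
KKKKK
KKBBB
KKBBB
KKBBB
KKRKK
KKKKK
After op 2 fill(4,4,R) [9 cells changed]:
KKKKK
KKKKK
KKRRR
KKRRR
KKRRR
KKRKK
KKKKK

Answer: 9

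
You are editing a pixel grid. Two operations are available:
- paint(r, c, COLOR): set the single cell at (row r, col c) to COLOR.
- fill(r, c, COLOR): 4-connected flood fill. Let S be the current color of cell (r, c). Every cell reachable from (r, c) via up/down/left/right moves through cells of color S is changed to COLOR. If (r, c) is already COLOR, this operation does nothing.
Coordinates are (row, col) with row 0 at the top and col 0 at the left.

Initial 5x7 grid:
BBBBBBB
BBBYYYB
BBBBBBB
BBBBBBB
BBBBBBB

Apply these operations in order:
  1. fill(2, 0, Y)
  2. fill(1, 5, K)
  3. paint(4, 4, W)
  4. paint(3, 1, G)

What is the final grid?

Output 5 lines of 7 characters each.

After op 1 fill(2,0,Y) [32 cells changed]:
YYYYYYY
YYYYYYY
YYYYYYY
YYYYYYY
YYYYYYY
After op 2 fill(1,5,K) [35 cells changed]:
KKKKKKK
KKKKKKK
KKKKKKK
KKKKKKK
KKKKKKK
After op 3 paint(4,4,W):
KKKKKKK
KKKKKKK
KKKKKKK
KKKKKKK
KKKKWKK
After op 4 paint(3,1,G):
KKKKKKK
KKKKKKK
KKKKKKK
KGKKKKK
KKKKWKK

Answer: KKKKKKK
KKKKKKK
KKKKKKK
KGKKKKK
KKKKWKK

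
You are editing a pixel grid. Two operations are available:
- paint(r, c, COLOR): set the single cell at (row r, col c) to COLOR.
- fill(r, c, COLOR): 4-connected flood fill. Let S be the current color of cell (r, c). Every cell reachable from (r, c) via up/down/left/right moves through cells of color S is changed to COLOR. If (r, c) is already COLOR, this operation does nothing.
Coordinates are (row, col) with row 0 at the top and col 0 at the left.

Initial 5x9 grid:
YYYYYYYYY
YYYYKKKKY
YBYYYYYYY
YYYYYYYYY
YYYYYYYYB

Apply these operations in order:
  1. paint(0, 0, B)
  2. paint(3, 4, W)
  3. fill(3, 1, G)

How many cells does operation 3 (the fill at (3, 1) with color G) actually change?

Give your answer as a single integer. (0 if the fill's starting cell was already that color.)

After op 1 paint(0,0,B):
BYYYYYYYY
YYYYKKKKY
YBYYYYYYY
YYYYYYYYY
YYYYYYYYB
After op 2 paint(3,4,W):
BYYYYYYYY
YYYYKKKKY
YBYYYYYYY
YYYYWYYYY
YYYYYYYYB
After op 3 fill(3,1,G) [37 cells changed]:
BGGGGGGGG
GGGGKKKKG
GBGGGGGGG
GGGGWGGGG
GGGGGGGGB

Answer: 37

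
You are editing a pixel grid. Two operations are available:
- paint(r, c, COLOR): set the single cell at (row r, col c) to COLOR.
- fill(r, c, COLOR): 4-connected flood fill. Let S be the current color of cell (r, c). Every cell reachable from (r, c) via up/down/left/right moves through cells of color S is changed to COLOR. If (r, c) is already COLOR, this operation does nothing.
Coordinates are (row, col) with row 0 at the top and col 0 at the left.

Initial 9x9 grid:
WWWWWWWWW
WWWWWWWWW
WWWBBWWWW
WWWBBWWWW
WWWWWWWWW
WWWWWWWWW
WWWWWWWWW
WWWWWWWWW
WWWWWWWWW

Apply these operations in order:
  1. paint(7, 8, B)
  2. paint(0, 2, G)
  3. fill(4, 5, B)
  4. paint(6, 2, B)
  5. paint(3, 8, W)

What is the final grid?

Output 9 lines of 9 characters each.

After op 1 paint(7,8,B):
WWWWWWWWW
WWWWWWWWW
WWWBBWWWW
WWWBBWWWW
WWWWWWWWW
WWWWWWWWW
WWWWWWWWW
WWWWWWWWB
WWWWWWWWW
After op 2 paint(0,2,G):
WWGWWWWWW
WWWWWWWWW
WWWBBWWWW
WWWBBWWWW
WWWWWWWWW
WWWWWWWWW
WWWWWWWWW
WWWWWWWWB
WWWWWWWWW
After op 3 fill(4,5,B) [75 cells changed]:
BBGBBBBBB
BBBBBBBBB
BBBBBBBBB
BBBBBBBBB
BBBBBBBBB
BBBBBBBBB
BBBBBBBBB
BBBBBBBBB
BBBBBBBBB
After op 4 paint(6,2,B):
BBGBBBBBB
BBBBBBBBB
BBBBBBBBB
BBBBBBBBB
BBBBBBBBB
BBBBBBBBB
BBBBBBBBB
BBBBBBBBB
BBBBBBBBB
After op 5 paint(3,8,W):
BBGBBBBBB
BBBBBBBBB
BBBBBBBBB
BBBBBBBBW
BBBBBBBBB
BBBBBBBBB
BBBBBBBBB
BBBBBBBBB
BBBBBBBBB

Answer: BBGBBBBBB
BBBBBBBBB
BBBBBBBBB
BBBBBBBBW
BBBBBBBBB
BBBBBBBBB
BBBBBBBBB
BBBBBBBBB
BBBBBBBBB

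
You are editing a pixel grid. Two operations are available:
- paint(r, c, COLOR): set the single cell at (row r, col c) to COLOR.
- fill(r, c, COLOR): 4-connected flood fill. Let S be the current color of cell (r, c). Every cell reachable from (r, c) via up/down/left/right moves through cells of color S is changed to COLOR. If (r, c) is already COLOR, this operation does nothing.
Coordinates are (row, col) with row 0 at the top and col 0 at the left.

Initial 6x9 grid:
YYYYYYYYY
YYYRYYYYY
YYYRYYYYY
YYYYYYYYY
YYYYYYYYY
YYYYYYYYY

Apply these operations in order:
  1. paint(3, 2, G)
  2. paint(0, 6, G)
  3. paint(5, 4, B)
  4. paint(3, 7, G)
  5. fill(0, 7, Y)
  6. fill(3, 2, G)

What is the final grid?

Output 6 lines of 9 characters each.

After op 1 paint(3,2,G):
YYYYYYYYY
YYYRYYYYY
YYYRYYYYY
YYGYYYYYY
YYYYYYYYY
YYYYYYYYY
After op 2 paint(0,6,G):
YYYYYYGYY
YYYRYYYYY
YYYRYYYYY
YYGYYYYYY
YYYYYYYYY
YYYYYYYYY
After op 3 paint(5,4,B):
YYYYYYGYY
YYYRYYYYY
YYYRYYYYY
YYGYYYYYY
YYYYYYYYY
YYYYBYYYY
After op 4 paint(3,7,G):
YYYYYYGYY
YYYRYYYYY
YYYRYYYYY
YYGYYYYGY
YYYYYYYYY
YYYYBYYYY
After op 5 fill(0,7,Y) [0 cells changed]:
YYYYYYGYY
YYYRYYYYY
YYYRYYYYY
YYGYYYYGY
YYYYYYYYY
YYYYBYYYY
After op 6 fill(3,2,G) [0 cells changed]:
YYYYYYGYY
YYYRYYYYY
YYYRYYYYY
YYGYYYYGY
YYYYYYYYY
YYYYBYYYY

Answer: YYYYYYGYY
YYYRYYYYY
YYYRYYYYY
YYGYYYYGY
YYYYYYYYY
YYYYBYYYY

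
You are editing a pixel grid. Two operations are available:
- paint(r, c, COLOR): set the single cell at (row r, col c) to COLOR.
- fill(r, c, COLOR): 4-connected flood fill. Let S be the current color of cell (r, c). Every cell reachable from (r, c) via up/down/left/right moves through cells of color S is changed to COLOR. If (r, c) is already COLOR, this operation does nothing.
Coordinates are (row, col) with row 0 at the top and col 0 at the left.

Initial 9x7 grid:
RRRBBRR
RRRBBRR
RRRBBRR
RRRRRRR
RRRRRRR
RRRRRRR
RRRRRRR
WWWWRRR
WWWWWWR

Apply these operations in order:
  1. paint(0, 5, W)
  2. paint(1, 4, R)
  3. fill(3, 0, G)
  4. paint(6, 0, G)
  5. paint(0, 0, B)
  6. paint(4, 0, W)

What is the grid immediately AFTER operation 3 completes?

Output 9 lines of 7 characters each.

Answer: GGGBBWG
GGGBGGG
GGGBBGG
GGGGGGG
GGGGGGG
GGGGGGG
GGGGGGG
WWWWGGG
WWWWWWG

Derivation:
After op 1 paint(0,5,W):
RRRBBWR
RRRBBRR
RRRBBRR
RRRRRRR
RRRRRRR
RRRRRRR
RRRRRRR
WWWWRRR
WWWWWWR
After op 2 paint(1,4,R):
RRRBBWR
RRRBRRR
RRRBBRR
RRRRRRR
RRRRRRR
RRRRRRR
RRRRRRR
WWWWRRR
WWWWWWR
After op 3 fill(3,0,G) [47 cells changed]:
GGGBBWG
GGGBGGG
GGGBBGG
GGGGGGG
GGGGGGG
GGGGGGG
GGGGGGG
WWWWGGG
WWWWWWG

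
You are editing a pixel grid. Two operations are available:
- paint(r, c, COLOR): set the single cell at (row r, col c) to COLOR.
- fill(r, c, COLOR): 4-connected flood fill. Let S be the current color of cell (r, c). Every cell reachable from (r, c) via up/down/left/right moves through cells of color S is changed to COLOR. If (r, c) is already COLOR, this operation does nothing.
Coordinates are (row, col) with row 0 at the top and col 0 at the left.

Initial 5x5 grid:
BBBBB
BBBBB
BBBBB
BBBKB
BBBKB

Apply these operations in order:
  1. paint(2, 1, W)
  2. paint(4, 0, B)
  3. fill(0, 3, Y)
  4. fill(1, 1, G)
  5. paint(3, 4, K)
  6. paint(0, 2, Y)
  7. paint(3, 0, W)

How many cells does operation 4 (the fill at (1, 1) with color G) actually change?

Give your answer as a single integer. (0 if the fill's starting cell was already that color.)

Answer: 22

Derivation:
After op 1 paint(2,1,W):
BBBBB
BBBBB
BWBBB
BBBKB
BBBKB
After op 2 paint(4,0,B):
BBBBB
BBBBB
BWBBB
BBBKB
BBBKB
After op 3 fill(0,3,Y) [22 cells changed]:
YYYYY
YYYYY
YWYYY
YYYKY
YYYKY
After op 4 fill(1,1,G) [22 cells changed]:
GGGGG
GGGGG
GWGGG
GGGKG
GGGKG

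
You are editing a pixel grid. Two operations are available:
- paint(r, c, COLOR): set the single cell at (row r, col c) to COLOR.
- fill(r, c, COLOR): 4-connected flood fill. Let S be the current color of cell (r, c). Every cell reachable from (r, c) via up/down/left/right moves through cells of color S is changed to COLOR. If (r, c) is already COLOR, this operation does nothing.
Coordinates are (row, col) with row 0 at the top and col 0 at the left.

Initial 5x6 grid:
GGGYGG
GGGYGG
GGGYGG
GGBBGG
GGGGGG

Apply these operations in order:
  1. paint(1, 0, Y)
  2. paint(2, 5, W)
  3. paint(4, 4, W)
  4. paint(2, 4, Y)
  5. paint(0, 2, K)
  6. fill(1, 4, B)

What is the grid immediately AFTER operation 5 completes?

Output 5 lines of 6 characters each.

After op 1 paint(1,0,Y):
GGGYGG
YGGYGG
GGGYGG
GGBBGG
GGGGGG
After op 2 paint(2,5,W):
GGGYGG
YGGYGG
GGGYGW
GGBBGG
GGGGGG
After op 3 paint(4,4,W):
GGGYGG
YGGYGG
GGGYGW
GGBBGG
GGGGWG
After op 4 paint(2,4,Y):
GGGYGG
YGGYGG
GGGYYW
GGBBGG
GGGGWG
After op 5 paint(0,2,K):
GGKYGG
YGGYGG
GGGYYW
GGBBGG
GGGGWG

Answer: GGKYGG
YGGYGG
GGGYYW
GGBBGG
GGGGWG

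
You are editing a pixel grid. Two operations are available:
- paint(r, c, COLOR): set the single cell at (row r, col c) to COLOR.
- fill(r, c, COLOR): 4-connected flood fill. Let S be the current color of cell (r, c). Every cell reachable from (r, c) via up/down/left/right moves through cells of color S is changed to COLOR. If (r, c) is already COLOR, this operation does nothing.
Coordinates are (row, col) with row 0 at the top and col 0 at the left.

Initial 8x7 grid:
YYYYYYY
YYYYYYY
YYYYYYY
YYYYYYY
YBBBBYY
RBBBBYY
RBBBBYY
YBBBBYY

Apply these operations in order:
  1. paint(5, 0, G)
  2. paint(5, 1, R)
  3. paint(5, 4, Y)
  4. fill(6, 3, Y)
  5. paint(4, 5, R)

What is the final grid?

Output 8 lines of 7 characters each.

Answer: YYYYYYY
YYYYYYY
YYYYYYY
YYYYYYY
YYYYYRY
GRYYYYY
RYYYYYY
YYYYYYY

Derivation:
After op 1 paint(5,0,G):
YYYYYYY
YYYYYYY
YYYYYYY
YYYYYYY
YBBBBYY
GBBBBYY
RBBBBYY
YBBBBYY
After op 2 paint(5,1,R):
YYYYYYY
YYYYYYY
YYYYYYY
YYYYYYY
YBBBBYY
GRBBBYY
RBBBBYY
YBBBBYY
After op 3 paint(5,4,Y):
YYYYYYY
YYYYYYY
YYYYYYY
YYYYYYY
YBBBBYY
GRBBYYY
RBBBBYY
YBBBBYY
After op 4 fill(6,3,Y) [14 cells changed]:
YYYYYYY
YYYYYYY
YYYYYYY
YYYYYYY
YYYYYYY
GRYYYYY
RYYYYYY
YYYYYYY
After op 5 paint(4,5,R):
YYYYYYY
YYYYYYY
YYYYYYY
YYYYYYY
YYYYYRY
GRYYYYY
RYYYYYY
YYYYYYY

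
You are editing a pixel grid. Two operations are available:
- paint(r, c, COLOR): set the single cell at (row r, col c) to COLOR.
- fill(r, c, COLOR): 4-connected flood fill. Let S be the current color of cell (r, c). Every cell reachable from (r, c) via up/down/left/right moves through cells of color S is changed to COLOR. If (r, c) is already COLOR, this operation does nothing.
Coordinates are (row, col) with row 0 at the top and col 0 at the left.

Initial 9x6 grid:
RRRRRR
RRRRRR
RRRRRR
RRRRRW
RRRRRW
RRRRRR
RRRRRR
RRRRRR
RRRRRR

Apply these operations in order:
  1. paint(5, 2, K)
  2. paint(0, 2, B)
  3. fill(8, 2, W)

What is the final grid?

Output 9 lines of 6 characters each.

Answer: WWBWWW
WWWWWW
WWWWWW
WWWWWW
WWWWWW
WWKWWW
WWWWWW
WWWWWW
WWWWWW

Derivation:
After op 1 paint(5,2,K):
RRRRRR
RRRRRR
RRRRRR
RRRRRW
RRRRRW
RRKRRR
RRRRRR
RRRRRR
RRRRRR
After op 2 paint(0,2,B):
RRBRRR
RRRRRR
RRRRRR
RRRRRW
RRRRRW
RRKRRR
RRRRRR
RRRRRR
RRRRRR
After op 3 fill(8,2,W) [50 cells changed]:
WWBWWW
WWWWWW
WWWWWW
WWWWWW
WWWWWW
WWKWWW
WWWWWW
WWWWWW
WWWWWW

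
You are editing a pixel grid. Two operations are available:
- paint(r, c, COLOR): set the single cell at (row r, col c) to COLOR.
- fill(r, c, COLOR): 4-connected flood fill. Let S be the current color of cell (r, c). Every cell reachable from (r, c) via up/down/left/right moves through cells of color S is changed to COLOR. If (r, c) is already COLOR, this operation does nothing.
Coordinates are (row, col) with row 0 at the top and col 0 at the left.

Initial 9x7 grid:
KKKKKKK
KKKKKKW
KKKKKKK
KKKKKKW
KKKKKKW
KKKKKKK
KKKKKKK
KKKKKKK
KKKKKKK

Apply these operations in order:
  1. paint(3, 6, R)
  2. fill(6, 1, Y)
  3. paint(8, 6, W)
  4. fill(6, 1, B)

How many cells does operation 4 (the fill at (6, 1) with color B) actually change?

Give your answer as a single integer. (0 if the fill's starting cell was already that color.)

Answer: 59

Derivation:
After op 1 paint(3,6,R):
KKKKKKK
KKKKKKW
KKKKKKK
KKKKKKR
KKKKKKW
KKKKKKK
KKKKKKK
KKKKKKK
KKKKKKK
After op 2 fill(6,1,Y) [60 cells changed]:
YYYYYYY
YYYYYYW
YYYYYYY
YYYYYYR
YYYYYYW
YYYYYYY
YYYYYYY
YYYYYYY
YYYYYYY
After op 3 paint(8,6,W):
YYYYYYY
YYYYYYW
YYYYYYY
YYYYYYR
YYYYYYW
YYYYYYY
YYYYYYY
YYYYYYY
YYYYYYW
After op 4 fill(6,1,B) [59 cells changed]:
BBBBBBB
BBBBBBW
BBBBBBB
BBBBBBR
BBBBBBW
BBBBBBB
BBBBBBB
BBBBBBB
BBBBBBW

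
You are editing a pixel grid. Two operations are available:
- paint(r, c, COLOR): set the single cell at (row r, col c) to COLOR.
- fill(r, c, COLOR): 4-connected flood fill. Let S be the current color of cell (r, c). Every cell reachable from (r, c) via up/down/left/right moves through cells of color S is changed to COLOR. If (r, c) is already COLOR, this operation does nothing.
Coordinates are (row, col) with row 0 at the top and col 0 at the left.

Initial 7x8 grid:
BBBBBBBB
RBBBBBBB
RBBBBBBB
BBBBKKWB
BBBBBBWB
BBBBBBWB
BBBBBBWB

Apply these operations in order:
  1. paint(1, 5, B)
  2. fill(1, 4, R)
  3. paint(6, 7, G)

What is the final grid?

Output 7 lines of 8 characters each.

After op 1 paint(1,5,B):
BBBBBBBB
RBBBBBBB
RBBBBBBB
BBBBKKWB
BBBBBBWB
BBBBBBWB
BBBBBBWB
After op 2 fill(1,4,R) [48 cells changed]:
RRRRRRRR
RRRRRRRR
RRRRRRRR
RRRRKKWR
RRRRRRWR
RRRRRRWR
RRRRRRWR
After op 3 paint(6,7,G):
RRRRRRRR
RRRRRRRR
RRRRRRRR
RRRRKKWR
RRRRRRWR
RRRRRRWR
RRRRRRWG

Answer: RRRRRRRR
RRRRRRRR
RRRRRRRR
RRRRKKWR
RRRRRRWR
RRRRRRWR
RRRRRRWG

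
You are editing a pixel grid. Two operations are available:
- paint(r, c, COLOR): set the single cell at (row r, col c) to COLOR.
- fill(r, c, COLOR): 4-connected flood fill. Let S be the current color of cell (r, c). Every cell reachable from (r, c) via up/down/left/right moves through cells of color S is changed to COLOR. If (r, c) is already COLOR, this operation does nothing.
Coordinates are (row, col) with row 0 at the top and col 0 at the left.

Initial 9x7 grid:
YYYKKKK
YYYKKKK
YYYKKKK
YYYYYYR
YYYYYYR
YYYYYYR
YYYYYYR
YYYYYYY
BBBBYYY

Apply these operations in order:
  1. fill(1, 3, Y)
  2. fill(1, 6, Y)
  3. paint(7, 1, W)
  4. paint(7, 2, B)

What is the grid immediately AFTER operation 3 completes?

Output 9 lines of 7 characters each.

After op 1 fill(1,3,Y) [12 cells changed]:
YYYYYYY
YYYYYYY
YYYYYYY
YYYYYYR
YYYYYYR
YYYYYYR
YYYYYYR
YYYYYYY
BBBBYYY
After op 2 fill(1,6,Y) [0 cells changed]:
YYYYYYY
YYYYYYY
YYYYYYY
YYYYYYR
YYYYYYR
YYYYYYR
YYYYYYR
YYYYYYY
BBBBYYY
After op 3 paint(7,1,W):
YYYYYYY
YYYYYYY
YYYYYYY
YYYYYYR
YYYYYYR
YYYYYYR
YYYYYYR
YWYYYYY
BBBBYYY

Answer: YYYYYYY
YYYYYYY
YYYYYYY
YYYYYYR
YYYYYYR
YYYYYYR
YYYYYYR
YWYYYYY
BBBBYYY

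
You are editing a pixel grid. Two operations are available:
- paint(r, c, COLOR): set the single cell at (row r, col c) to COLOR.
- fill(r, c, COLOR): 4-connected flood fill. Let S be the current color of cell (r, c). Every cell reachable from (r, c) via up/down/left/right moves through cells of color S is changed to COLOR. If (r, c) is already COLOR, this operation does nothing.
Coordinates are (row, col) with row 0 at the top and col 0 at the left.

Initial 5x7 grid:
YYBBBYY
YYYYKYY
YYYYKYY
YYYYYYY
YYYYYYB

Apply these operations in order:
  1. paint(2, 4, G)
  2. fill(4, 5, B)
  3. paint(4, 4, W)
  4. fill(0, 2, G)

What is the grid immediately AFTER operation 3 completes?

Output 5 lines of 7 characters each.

After op 1 paint(2,4,G):
YYBBBYY
YYYYKYY
YYYYGYY
YYYYYYY
YYYYYYB
After op 2 fill(4,5,B) [29 cells changed]:
BBBBBBB
BBBBKBB
BBBBGBB
BBBBBBB
BBBBBBB
After op 3 paint(4,4,W):
BBBBBBB
BBBBKBB
BBBBGBB
BBBBBBB
BBBBWBB

Answer: BBBBBBB
BBBBKBB
BBBBGBB
BBBBBBB
BBBBWBB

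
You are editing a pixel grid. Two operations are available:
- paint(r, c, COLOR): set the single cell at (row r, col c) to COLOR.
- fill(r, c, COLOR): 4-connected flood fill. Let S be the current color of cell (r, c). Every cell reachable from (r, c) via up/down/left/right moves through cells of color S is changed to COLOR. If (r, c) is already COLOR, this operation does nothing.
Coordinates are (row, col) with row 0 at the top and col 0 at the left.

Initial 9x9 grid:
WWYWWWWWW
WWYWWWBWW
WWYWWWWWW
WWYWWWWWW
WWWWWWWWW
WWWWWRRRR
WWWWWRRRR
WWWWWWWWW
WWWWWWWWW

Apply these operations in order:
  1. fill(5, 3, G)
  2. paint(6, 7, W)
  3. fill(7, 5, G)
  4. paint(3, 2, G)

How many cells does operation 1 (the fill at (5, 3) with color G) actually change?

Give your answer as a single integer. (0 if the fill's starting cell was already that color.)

After op 1 fill(5,3,G) [68 cells changed]:
GGYGGGGGG
GGYGGGBGG
GGYGGGGGG
GGYGGGGGG
GGGGGGGGG
GGGGGRRRR
GGGGGRRRR
GGGGGGGGG
GGGGGGGGG

Answer: 68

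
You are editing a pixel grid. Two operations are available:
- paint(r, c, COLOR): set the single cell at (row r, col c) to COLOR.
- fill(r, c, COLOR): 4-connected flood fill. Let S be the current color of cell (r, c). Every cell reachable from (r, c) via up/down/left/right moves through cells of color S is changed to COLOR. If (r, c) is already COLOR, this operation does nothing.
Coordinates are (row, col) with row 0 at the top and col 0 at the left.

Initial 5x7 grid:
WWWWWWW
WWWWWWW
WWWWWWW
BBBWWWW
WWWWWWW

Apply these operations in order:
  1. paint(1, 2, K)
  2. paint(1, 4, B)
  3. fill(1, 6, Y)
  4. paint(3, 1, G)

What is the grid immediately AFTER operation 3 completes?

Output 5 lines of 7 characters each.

After op 1 paint(1,2,K):
WWWWWWW
WWKWWWW
WWWWWWW
BBBWWWW
WWWWWWW
After op 2 paint(1,4,B):
WWWWWWW
WWKWBWW
WWWWWWW
BBBWWWW
WWWWWWW
After op 3 fill(1,6,Y) [30 cells changed]:
YYYYYYY
YYKYBYY
YYYYYYY
BBBYYYY
YYYYYYY

Answer: YYYYYYY
YYKYBYY
YYYYYYY
BBBYYYY
YYYYYYY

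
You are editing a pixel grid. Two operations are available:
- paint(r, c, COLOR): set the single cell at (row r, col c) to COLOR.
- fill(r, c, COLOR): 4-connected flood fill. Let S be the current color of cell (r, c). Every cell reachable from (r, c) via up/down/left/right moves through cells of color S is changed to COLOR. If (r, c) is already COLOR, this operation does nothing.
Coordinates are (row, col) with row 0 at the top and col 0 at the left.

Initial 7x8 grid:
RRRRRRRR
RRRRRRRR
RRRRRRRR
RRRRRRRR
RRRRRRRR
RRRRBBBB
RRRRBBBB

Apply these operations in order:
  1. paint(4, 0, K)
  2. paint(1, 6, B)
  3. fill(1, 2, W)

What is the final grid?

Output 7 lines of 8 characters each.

Answer: WWWWWWWW
WWWWWWBW
WWWWWWWW
WWWWWWWW
KWWWWWWW
WWWWBBBB
WWWWBBBB

Derivation:
After op 1 paint(4,0,K):
RRRRRRRR
RRRRRRRR
RRRRRRRR
RRRRRRRR
KRRRRRRR
RRRRBBBB
RRRRBBBB
After op 2 paint(1,6,B):
RRRRRRRR
RRRRRRBR
RRRRRRRR
RRRRRRRR
KRRRRRRR
RRRRBBBB
RRRRBBBB
After op 3 fill(1,2,W) [46 cells changed]:
WWWWWWWW
WWWWWWBW
WWWWWWWW
WWWWWWWW
KWWWWWWW
WWWWBBBB
WWWWBBBB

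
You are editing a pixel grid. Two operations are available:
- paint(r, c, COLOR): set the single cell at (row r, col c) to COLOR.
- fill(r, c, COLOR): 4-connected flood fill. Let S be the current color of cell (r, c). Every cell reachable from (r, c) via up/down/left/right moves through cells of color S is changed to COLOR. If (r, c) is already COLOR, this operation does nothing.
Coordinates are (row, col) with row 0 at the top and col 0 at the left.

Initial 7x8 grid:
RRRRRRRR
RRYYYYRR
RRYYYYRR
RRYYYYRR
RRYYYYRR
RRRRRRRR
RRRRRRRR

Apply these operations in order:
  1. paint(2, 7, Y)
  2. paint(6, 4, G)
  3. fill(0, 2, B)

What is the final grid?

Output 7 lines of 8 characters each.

Answer: BBBBBBBB
BBYYYYBB
BBYYYYBY
BBYYYYBB
BBYYYYBB
BBBBBBBB
BBBBGBBB

Derivation:
After op 1 paint(2,7,Y):
RRRRRRRR
RRYYYYRR
RRYYYYRY
RRYYYYRR
RRYYYYRR
RRRRRRRR
RRRRRRRR
After op 2 paint(6,4,G):
RRRRRRRR
RRYYYYRR
RRYYYYRY
RRYYYYRR
RRYYYYRR
RRRRRRRR
RRRRGRRR
After op 3 fill(0,2,B) [38 cells changed]:
BBBBBBBB
BBYYYYBB
BBYYYYBY
BBYYYYBB
BBYYYYBB
BBBBBBBB
BBBBGBBB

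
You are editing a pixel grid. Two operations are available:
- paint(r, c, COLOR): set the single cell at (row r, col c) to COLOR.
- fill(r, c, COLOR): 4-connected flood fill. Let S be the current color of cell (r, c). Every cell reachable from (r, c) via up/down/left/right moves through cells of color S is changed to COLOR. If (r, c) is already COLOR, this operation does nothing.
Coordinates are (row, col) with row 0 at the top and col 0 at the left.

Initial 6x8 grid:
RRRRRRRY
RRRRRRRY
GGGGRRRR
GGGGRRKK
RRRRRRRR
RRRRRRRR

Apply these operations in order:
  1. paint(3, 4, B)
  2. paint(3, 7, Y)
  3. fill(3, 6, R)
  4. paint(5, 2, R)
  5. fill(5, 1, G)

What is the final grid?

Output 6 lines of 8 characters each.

After op 1 paint(3,4,B):
RRRRRRRY
RRRRRRRY
GGGGRRRR
GGGGBRKK
RRRRRRRR
RRRRRRRR
After op 2 paint(3,7,Y):
RRRRRRRY
RRRRRRRY
GGGGRRRR
GGGGBRKY
RRRRRRRR
RRRRRRRR
After op 3 fill(3,6,R) [1 cells changed]:
RRRRRRRY
RRRRRRRY
GGGGRRRR
GGGGBRRY
RRRRRRRR
RRRRRRRR
After op 4 paint(5,2,R):
RRRRRRRY
RRRRRRRY
GGGGRRRR
GGGGBRRY
RRRRRRRR
RRRRRRRR
After op 5 fill(5,1,G) [36 cells changed]:
GGGGGGGY
GGGGGGGY
GGGGGGGG
GGGGBGGY
GGGGGGGG
GGGGGGGG

Answer: GGGGGGGY
GGGGGGGY
GGGGGGGG
GGGGBGGY
GGGGGGGG
GGGGGGGG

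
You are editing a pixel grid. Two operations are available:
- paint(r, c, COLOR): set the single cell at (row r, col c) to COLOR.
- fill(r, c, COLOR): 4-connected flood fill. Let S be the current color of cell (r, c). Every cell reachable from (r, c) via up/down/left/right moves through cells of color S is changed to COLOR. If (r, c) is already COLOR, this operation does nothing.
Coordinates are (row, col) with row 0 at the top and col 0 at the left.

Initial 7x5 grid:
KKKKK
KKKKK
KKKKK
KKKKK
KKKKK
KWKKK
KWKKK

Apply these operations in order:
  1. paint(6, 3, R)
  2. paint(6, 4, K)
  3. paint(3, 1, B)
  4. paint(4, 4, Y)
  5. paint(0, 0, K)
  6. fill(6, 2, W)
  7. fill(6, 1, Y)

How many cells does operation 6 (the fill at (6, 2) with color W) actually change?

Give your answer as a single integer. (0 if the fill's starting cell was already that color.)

Answer: 30

Derivation:
After op 1 paint(6,3,R):
KKKKK
KKKKK
KKKKK
KKKKK
KKKKK
KWKKK
KWKRK
After op 2 paint(6,4,K):
KKKKK
KKKKK
KKKKK
KKKKK
KKKKK
KWKKK
KWKRK
After op 3 paint(3,1,B):
KKKKK
KKKKK
KKKKK
KBKKK
KKKKK
KWKKK
KWKRK
After op 4 paint(4,4,Y):
KKKKK
KKKKK
KKKKK
KBKKK
KKKKY
KWKKK
KWKRK
After op 5 paint(0,0,K):
KKKKK
KKKKK
KKKKK
KBKKK
KKKKY
KWKKK
KWKRK
After op 6 fill(6,2,W) [30 cells changed]:
WWWWW
WWWWW
WWWWW
WBWWW
WWWWY
WWWWW
WWWRW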